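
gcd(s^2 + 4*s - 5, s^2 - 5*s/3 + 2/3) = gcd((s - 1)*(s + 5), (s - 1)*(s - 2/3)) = s - 1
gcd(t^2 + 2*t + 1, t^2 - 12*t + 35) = 1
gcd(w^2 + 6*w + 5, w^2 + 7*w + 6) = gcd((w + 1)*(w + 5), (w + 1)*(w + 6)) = w + 1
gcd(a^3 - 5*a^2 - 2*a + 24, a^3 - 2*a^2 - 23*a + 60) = a^2 - 7*a + 12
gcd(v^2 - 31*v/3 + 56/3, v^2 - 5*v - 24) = v - 8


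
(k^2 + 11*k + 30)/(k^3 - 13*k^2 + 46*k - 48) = (k^2 + 11*k + 30)/(k^3 - 13*k^2 + 46*k - 48)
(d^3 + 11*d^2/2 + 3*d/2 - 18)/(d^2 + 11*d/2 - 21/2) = (d^2 + 7*d + 12)/(d + 7)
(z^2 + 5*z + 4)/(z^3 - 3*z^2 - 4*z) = (z + 4)/(z*(z - 4))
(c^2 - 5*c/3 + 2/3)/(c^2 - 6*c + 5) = (c - 2/3)/(c - 5)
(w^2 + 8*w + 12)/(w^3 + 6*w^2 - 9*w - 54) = (w + 2)/(w^2 - 9)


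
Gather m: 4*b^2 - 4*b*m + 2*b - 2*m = 4*b^2 + 2*b + m*(-4*b - 2)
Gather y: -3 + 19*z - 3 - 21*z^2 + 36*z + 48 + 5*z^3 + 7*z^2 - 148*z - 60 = 5*z^3 - 14*z^2 - 93*z - 18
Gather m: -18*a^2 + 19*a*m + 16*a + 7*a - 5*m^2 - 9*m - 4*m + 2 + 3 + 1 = -18*a^2 + 23*a - 5*m^2 + m*(19*a - 13) + 6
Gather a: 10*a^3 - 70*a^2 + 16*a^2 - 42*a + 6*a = 10*a^3 - 54*a^2 - 36*a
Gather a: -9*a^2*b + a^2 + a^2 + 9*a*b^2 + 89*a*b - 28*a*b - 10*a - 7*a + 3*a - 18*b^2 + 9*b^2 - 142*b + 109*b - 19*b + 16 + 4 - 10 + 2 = a^2*(2 - 9*b) + a*(9*b^2 + 61*b - 14) - 9*b^2 - 52*b + 12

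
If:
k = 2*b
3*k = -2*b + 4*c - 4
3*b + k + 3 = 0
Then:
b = -3/5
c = -1/5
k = -6/5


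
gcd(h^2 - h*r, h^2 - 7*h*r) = h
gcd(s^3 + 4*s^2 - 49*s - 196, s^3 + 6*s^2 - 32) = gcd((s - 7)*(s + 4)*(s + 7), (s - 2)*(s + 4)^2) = s + 4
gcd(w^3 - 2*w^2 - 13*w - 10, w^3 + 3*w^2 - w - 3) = w + 1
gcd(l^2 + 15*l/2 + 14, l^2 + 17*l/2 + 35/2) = l + 7/2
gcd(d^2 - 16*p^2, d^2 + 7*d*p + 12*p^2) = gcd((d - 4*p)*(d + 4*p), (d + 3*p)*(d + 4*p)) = d + 4*p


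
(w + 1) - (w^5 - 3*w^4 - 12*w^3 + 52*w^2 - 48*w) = -w^5 + 3*w^4 + 12*w^3 - 52*w^2 + 49*w + 1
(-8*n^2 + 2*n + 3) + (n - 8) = -8*n^2 + 3*n - 5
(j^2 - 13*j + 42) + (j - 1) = j^2 - 12*j + 41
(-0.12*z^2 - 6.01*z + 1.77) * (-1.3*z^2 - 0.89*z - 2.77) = 0.156*z^4 + 7.9198*z^3 + 3.3803*z^2 + 15.0724*z - 4.9029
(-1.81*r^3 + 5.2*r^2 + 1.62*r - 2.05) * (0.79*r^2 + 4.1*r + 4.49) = -1.4299*r^5 - 3.313*r^4 + 14.4729*r^3 + 28.3705*r^2 - 1.1312*r - 9.2045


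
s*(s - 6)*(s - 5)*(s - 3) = s^4 - 14*s^3 + 63*s^2 - 90*s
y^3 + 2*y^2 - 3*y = y*(y - 1)*(y + 3)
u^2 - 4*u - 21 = (u - 7)*(u + 3)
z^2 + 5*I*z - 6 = (z + 2*I)*(z + 3*I)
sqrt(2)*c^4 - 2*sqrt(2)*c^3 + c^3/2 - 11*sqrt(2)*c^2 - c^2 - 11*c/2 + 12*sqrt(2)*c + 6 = (c - 4)*(c - 1)*(c + 3)*(sqrt(2)*c + 1/2)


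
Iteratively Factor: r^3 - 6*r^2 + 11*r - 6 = (r - 1)*(r^2 - 5*r + 6) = (r - 3)*(r - 1)*(r - 2)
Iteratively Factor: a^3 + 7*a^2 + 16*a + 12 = (a + 2)*(a^2 + 5*a + 6) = (a + 2)^2*(a + 3)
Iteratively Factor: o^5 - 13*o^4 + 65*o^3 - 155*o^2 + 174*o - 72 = (o - 4)*(o^4 - 9*o^3 + 29*o^2 - 39*o + 18) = (o - 4)*(o - 3)*(o^3 - 6*o^2 + 11*o - 6) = (o - 4)*(o - 3)*(o - 1)*(o^2 - 5*o + 6) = (o - 4)*(o - 3)*(o - 2)*(o - 1)*(o - 3)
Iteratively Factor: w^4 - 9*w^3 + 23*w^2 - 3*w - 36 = (w - 3)*(w^3 - 6*w^2 + 5*w + 12) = (w - 3)^2*(w^2 - 3*w - 4) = (w - 3)^2*(w + 1)*(w - 4)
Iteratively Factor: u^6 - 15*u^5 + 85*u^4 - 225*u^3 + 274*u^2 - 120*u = (u)*(u^5 - 15*u^4 + 85*u^3 - 225*u^2 + 274*u - 120) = u*(u - 5)*(u^4 - 10*u^3 + 35*u^2 - 50*u + 24) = u*(u - 5)*(u - 1)*(u^3 - 9*u^2 + 26*u - 24) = u*(u - 5)*(u - 4)*(u - 1)*(u^2 - 5*u + 6) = u*(u - 5)*(u - 4)*(u - 3)*(u - 1)*(u - 2)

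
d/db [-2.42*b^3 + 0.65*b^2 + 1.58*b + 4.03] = -7.26*b^2 + 1.3*b + 1.58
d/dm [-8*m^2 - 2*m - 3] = -16*m - 2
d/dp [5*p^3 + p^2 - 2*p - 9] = 15*p^2 + 2*p - 2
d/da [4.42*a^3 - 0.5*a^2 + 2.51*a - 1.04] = 13.26*a^2 - 1.0*a + 2.51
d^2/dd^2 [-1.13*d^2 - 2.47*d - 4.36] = -2.26000000000000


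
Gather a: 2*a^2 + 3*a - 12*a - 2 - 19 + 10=2*a^2 - 9*a - 11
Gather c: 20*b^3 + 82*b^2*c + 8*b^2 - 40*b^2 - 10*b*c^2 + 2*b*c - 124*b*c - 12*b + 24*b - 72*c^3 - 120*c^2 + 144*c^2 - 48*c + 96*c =20*b^3 - 32*b^2 + 12*b - 72*c^3 + c^2*(24 - 10*b) + c*(82*b^2 - 122*b + 48)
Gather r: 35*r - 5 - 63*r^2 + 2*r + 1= -63*r^2 + 37*r - 4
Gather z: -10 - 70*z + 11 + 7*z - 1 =-63*z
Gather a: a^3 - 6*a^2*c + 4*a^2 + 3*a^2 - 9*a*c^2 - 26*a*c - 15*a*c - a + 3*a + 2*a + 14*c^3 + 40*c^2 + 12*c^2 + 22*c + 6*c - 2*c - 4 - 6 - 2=a^3 + a^2*(7 - 6*c) + a*(-9*c^2 - 41*c + 4) + 14*c^3 + 52*c^2 + 26*c - 12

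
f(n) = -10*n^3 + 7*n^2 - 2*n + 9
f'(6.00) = -998.00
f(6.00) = -1911.00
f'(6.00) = -998.00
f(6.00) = -1911.00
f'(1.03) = -19.41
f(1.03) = 3.44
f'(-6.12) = -1211.31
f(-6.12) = 2575.63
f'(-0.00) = -2.00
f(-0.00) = 9.00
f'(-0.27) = -7.97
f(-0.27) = 10.25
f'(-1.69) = -111.34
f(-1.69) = 80.64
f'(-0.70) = -26.50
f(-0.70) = 17.26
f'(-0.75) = -29.38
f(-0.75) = 18.66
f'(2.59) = -166.98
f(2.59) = -122.96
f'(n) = -30*n^2 + 14*n - 2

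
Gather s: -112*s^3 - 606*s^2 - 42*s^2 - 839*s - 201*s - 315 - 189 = -112*s^3 - 648*s^2 - 1040*s - 504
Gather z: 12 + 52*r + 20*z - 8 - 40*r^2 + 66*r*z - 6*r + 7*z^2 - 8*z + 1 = -40*r^2 + 46*r + 7*z^2 + z*(66*r + 12) + 5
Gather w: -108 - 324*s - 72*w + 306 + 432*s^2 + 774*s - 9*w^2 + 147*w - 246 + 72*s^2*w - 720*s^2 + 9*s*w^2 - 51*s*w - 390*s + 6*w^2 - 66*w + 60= -288*s^2 + 60*s + w^2*(9*s - 3) + w*(72*s^2 - 51*s + 9) + 12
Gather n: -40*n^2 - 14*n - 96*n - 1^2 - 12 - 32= -40*n^2 - 110*n - 45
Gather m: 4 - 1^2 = 3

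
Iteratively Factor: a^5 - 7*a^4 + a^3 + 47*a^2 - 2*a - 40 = (a + 2)*(a^4 - 9*a^3 + 19*a^2 + 9*a - 20) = (a + 1)*(a + 2)*(a^3 - 10*a^2 + 29*a - 20) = (a - 5)*(a + 1)*(a + 2)*(a^2 - 5*a + 4) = (a - 5)*(a - 1)*(a + 1)*(a + 2)*(a - 4)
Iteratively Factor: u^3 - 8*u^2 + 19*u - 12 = (u - 1)*(u^2 - 7*u + 12) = (u - 4)*(u - 1)*(u - 3)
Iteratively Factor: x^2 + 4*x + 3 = (x + 3)*(x + 1)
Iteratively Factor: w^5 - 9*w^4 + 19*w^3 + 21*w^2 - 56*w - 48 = (w + 1)*(w^4 - 10*w^3 + 29*w^2 - 8*w - 48) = (w - 3)*(w + 1)*(w^3 - 7*w^2 + 8*w + 16) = (w - 3)*(w + 1)^2*(w^2 - 8*w + 16) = (w - 4)*(w - 3)*(w + 1)^2*(w - 4)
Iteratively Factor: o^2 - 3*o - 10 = (o - 5)*(o + 2)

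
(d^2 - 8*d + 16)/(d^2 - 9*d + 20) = (d - 4)/(d - 5)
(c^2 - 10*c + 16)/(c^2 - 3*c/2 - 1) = 2*(c - 8)/(2*c + 1)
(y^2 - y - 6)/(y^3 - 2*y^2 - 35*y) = (-y^2 + y + 6)/(y*(-y^2 + 2*y + 35))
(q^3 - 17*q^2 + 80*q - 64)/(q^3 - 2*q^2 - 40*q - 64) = (q^2 - 9*q + 8)/(q^2 + 6*q + 8)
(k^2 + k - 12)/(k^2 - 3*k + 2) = (k^2 + k - 12)/(k^2 - 3*k + 2)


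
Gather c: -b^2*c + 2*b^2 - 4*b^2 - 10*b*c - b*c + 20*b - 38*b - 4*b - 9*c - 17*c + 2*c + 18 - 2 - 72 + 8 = -2*b^2 - 22*b + c*(-b^2 - 11*b - 24) - 48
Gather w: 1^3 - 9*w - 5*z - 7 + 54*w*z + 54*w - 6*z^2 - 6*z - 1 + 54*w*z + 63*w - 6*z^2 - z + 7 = w*(108*z + 108) - 12*z^2 - 12*z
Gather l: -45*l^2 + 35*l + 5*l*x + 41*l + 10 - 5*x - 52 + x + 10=-45*l^2 + l*(5*x + 76) - 4*x - 32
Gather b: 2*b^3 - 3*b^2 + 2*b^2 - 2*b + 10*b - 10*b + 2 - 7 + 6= 2*b^3 - b^2 - 2*b + 1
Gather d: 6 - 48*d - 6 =-48*d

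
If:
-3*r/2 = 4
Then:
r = -8/3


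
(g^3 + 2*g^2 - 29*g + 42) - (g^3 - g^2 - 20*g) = 3*g^2 - 9*g + 42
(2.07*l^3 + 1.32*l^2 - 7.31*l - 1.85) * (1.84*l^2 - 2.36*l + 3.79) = 3.8088*l^5 - 2.4564*l^4 - 8.7203*l^3 + 18.8504*l^2 - 23.3389*l - 7.0115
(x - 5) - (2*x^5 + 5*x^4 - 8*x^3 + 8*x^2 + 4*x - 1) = -2*x^5 - 5*x^4 + 8*x^3 - 8*x^2 - 3*x - 4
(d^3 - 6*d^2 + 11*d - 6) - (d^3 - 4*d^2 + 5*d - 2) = -2*d^2 + 6*d - 4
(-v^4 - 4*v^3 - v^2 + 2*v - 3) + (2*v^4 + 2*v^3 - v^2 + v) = v^4 - 2*v^3 - 2*v^2 + 3*v - 3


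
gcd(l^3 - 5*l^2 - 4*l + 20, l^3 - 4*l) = l^2 - 4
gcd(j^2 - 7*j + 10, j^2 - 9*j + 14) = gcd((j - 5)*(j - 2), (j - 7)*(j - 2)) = j - 2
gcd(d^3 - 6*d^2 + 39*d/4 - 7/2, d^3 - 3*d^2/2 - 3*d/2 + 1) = d^2 - 5*d/2 + 1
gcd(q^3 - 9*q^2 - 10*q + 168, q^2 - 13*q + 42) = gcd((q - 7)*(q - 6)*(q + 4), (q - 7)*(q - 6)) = q^2 - 13*q + 42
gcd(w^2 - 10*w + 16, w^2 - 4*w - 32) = w - 8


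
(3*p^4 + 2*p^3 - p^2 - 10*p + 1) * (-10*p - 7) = -30*p^5 - 41*p^4 - 4*p^3 + 107*p^2 + 60*p - 7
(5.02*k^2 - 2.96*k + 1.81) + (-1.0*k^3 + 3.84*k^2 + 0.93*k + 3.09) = -1.0*k^3 + 8.86*k^2 - 2.03*k + 4.9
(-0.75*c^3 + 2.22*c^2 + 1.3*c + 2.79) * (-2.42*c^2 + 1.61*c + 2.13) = 1.815*c^5 - 6.5799*c^4 - 1.1693*c^3 + 0.0697999999999999*c^2 + 7.2609*c + 5.9427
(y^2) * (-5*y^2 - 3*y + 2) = -5*y^4 - 3*y^3 + 2*y^2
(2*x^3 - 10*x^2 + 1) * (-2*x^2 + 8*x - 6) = -4*x^5 + 36*x^4 - 92*x^3 + 58*x^2 + 8*x - 6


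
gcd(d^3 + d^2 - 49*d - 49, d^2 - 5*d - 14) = d - 7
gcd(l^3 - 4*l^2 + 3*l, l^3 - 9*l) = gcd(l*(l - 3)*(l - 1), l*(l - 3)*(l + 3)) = l^2 - 3*l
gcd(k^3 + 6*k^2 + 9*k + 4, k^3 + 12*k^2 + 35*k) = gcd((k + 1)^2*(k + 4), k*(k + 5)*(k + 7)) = 1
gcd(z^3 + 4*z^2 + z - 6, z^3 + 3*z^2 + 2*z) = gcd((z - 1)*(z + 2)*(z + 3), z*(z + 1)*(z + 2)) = z + 2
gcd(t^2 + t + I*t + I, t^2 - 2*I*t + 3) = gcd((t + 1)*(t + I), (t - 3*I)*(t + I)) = t + I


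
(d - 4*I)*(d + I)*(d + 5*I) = d^3 + 2*I*d^2 + 19*d + 20*I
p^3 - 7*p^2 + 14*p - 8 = (p - 4)*(p - 2)*(p - 1)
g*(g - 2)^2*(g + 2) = g^4 - 2*g^3 - 4*g^2 + 8*g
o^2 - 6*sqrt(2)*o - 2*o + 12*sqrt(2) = (o - 2)*(o - 6*sqrt(2))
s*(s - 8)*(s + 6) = s^3 - 2*s^2 - 48*s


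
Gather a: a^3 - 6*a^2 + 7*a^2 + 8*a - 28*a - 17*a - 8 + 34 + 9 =a^3 + a^2 - 37*a + 35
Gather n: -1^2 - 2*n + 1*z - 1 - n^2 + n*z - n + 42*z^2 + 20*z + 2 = -n^2 + n*(z - 3) + 42*z^2 + 21*z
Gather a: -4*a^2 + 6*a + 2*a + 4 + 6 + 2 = -4*a^2 + 8*a + 12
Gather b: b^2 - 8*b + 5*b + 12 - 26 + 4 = b^2 - 3*b - 10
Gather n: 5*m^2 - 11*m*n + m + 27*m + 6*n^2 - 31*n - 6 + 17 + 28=5*m^2 + 28*m + 6*n^2 + n*(-11*m - 31) + 39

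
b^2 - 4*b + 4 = (b - 2)^2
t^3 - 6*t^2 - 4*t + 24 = (t - 6)*(t - 2)*(t + 2)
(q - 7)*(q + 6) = q^2 - q - 42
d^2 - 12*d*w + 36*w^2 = (d - 6*w)^2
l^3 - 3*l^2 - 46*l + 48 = (l - 8)*(l - 1)*(l + 6)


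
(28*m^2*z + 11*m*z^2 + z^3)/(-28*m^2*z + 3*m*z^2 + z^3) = (4*m + z)/(-4*m + z)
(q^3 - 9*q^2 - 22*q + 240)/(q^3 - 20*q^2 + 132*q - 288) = (q + 5)/(q - 6)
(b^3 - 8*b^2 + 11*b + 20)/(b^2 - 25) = (b^2 - 3*b - 4)/(b + 5)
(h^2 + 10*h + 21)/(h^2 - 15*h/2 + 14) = 2*(h^2 + 10*h + 21)/(2*h^2 - 15*h + 28)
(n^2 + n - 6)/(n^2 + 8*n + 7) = (n^2 + n - 6)/(n^2 + 8*n + 7)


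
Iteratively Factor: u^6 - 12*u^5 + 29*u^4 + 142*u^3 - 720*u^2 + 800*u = (u - 4)*(u^5 - 8*u^4 - 3*u^3 + 130*u^2 - 200*u) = (u - 4)*(u + 4)*(u^4 - 12*u^3 + 45*u^2 - 50*u) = u*(u - 4)*(u + 4)*(u^3 - 12*u^2 + 45*u - 50) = u*(u - 4)*(u - 2)*(u + 4)*(u^2 - 10*u + 25) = u*(u - 5)*(u - 4)*(u - 2)*(u + 4)*(u - 5)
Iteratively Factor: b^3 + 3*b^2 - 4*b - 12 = (b - 2)*(b^2 + 5*b + 6) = (b - 2)*(b + 2)*(b + 3)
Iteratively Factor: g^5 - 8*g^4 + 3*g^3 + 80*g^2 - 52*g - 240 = (g + 2)*(g^4 - 10*g^3 + 23*g^2 + 34*g - 120) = (g - 4)*(g + 2)*(g^3 - 6*g^2 - g + 30) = (g - 4)*(g + 2)^2*(g^2 - 8*g + 15) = (g - 5)*(g - 4)*(g + 2)^2*(g - 3)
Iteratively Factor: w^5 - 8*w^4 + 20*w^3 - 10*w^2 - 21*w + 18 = (w - 3)*(w^4 - 5*w^3 + 5*w^2 + 5*w - 6) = (w - 3)*(w + 1)*(w^3 - 6*w^2 + 11*w - 6) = (w - 3)*(w - 1)*(w + 1)*(w^2 - 5*w + 6) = (w - 3)^2*(w - 1)*(w + 1)*(w - 2)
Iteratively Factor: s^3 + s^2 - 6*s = (s - 2)*(s^2 + 3*s) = s*(s - 2)*(s + 3)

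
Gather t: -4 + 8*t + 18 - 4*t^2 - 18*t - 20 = -4*t^2 - 10*t - 6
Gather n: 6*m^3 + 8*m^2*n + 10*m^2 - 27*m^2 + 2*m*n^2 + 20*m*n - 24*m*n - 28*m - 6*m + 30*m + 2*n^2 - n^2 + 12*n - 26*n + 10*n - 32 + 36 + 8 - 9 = 6*m^3 - 17*m^2 - 4*m + n^2*(2*m + 1) + n*(8*m^2 - 4*m - 4) + 3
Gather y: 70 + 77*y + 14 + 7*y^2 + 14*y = 7*y^2 + 91*y + 84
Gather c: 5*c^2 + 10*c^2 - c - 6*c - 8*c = 15*c^2 - 15*c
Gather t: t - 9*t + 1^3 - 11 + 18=8 - 8*t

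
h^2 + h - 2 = (h - 1)*(h + 2)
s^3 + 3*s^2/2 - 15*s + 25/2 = (s - 5/2)*(s - 1)*(s + 5)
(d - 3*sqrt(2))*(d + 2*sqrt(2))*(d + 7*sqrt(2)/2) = d^3 + 5*sqrt(2)*d^2/2 - 19*d - 42*sqrt(2)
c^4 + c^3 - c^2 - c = c*(c - 1)*(c + 1)^2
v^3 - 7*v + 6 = (v - 2)*(v - 1)*(v + 3)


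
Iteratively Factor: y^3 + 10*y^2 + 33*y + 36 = (y + 4)*(y^2 + 6*y + 9) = (y + 3)*(y + 4)*(y + 3)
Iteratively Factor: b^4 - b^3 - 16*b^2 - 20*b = (b + 2)*(b^3 - 3*b^2 - 10*b) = (b - 5)*(b + 2)*(b^2 + 2*b) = (b - 5)*(b + 2)^2*(b)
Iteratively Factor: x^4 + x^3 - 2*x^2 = (x + 2)*(x^3 - x^2) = (x - 1)*(x + 2)*(x^2) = x*(x - 1)*(x + 2)*(x)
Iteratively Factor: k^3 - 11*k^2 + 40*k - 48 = (k - 3)*(k^2 - 8*k + 16) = (k - 4)*(k - 3)*(k - 4)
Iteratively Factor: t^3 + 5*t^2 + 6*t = (t + 2)*(t^2 + 3*t) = t*(t + 2)*(t + 3)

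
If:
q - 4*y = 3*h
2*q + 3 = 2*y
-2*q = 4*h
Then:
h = 2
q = -4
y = -5/2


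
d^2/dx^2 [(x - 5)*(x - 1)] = 2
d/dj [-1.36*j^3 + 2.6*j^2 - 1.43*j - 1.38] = -4.08*j^2 + 5.2*j - 1.43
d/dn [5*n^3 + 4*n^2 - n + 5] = 15*n^2 + 8*n - 1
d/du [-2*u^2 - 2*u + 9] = -4*u - 2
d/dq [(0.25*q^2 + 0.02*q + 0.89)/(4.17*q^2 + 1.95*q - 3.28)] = (0.4041*q^2 - 9.0626*q - 1.8011)/(17.3889*q^4 + 16.263*q^3 - 23.5527*q^2 - 12.792*q + 10.7584)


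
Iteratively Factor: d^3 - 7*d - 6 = (d + 1)*(d^2 - d - 6) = (d - 3)*(d + 1)*(d + 2)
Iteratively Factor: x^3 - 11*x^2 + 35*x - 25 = (x - 5)*(x^2 - 6*x + 5) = (x - 5)*(x - 1)*(x - 5)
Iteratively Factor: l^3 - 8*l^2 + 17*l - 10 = (l - 2)*(l^2 - 6*l + 5) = (l - 5)*(l - 2)*(l - 1)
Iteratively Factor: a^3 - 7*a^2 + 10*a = (a)*(a^2 - 7*a + 10) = a*(a - 5)*(a - 2)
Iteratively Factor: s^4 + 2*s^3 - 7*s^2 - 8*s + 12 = (s - 2)*(s^3 + 4*s^2 + s - 6) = (s - 2)*(s - 1)*(s^2 + 5*s + 6) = (s - 2)*(s - 1)*(s + 3)*(s + 2)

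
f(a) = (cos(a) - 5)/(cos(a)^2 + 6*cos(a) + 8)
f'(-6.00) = -0.06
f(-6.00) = -0.28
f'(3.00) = -0.41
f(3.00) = -1.97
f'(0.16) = -0.03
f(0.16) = -0.27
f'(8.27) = -0.94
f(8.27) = -0.94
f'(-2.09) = 1.03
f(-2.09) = -1.04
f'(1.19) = -0.36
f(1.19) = -0.45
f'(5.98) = 0.06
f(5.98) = -0.28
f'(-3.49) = -0.90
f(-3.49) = -1.83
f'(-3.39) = -0.69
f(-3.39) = -1.91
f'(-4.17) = -1.04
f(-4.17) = -1.07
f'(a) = (2*sin(a)*cos(a) + 6*sin(a))*(cos(a) - 5)/(cos(a)^2 + 6*cos(a) + 8)^2 - sin(a)/(cos(a)^2 + 6*cos(a) + 8) = (cos(a)^2 - 10*cos(a) - 38)*sin(a)/(cos(a)^2 + 6*cos(a) + 8)^2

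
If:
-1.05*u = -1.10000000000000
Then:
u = 1.05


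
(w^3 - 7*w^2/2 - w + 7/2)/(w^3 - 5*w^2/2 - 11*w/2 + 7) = (w + 1)/(w + 2)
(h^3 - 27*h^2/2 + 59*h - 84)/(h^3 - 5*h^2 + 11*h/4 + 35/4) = 2*(h^2 - 10*h + 24)/(2*h^2 - 3*h - 5)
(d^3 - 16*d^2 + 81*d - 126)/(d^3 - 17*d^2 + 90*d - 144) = (d - 7)/(d - 8)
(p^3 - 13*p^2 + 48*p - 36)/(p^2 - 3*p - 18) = (p^2 - 7*p + 6)/(p + 3)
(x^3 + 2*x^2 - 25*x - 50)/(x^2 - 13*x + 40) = (x^2 + 7*x + 10)/(x - 8)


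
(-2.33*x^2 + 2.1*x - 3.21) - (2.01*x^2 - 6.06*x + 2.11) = -4.34*x^2 + 8.16*x - 5.32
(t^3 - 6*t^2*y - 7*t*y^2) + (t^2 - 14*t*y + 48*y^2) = t^3 - 6*t^2*y + t^2 - 7*t*y^2 - 14*t*y + 48*y^2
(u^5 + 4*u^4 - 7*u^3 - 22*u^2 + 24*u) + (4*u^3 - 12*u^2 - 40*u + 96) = u^5 + 4*u^4 - 3*u^3 - 34*u^2 - 16*u + 96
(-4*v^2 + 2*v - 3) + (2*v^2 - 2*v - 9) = -2*v^2 - 12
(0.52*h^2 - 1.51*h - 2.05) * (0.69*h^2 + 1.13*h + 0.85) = 0.3588*h^4 - 0.4543*h^3 - 2.6788*h^2 - 3.6*h - 1.7425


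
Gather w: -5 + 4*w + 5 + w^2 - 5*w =w^2 - w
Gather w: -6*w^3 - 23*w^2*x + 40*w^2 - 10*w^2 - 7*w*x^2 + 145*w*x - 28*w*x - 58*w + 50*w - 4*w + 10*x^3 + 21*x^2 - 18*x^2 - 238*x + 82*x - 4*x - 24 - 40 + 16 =-6*w^3 + w^2*(30 - 23*x) + w*(-7*x^2 + 117*x - 12) + 10*x^3 + 3*x^2 - 160*x - 48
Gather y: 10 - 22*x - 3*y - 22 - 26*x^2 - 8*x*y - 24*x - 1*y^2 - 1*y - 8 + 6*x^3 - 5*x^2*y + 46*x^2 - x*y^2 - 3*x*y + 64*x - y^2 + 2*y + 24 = 6*x^3 + 20*x^2 + 18*x + y^2*(-x - 2) + y*(-5*x^2 - 11*x - 2) + 4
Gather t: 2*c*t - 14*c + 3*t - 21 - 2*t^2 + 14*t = -14*c - 2*t^2 + t*(2*c + 17) - 21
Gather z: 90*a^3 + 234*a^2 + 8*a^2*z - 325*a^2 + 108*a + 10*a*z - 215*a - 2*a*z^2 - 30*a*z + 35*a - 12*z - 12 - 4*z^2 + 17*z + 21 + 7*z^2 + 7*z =90*a^3 - 91*a^2 - 72*a + z^2*(3 - 2*a) + z*(8*a^2 - 20*a + 12) + 9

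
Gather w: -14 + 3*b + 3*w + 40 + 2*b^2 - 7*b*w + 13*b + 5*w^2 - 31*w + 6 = 2*b^2 + 16*b + 5*w^2 + w*(-7*b - 28) + 32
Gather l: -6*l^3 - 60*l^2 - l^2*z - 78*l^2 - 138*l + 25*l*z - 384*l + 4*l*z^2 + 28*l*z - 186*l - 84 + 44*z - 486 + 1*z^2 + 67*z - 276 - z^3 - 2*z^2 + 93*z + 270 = -6*l^3 + l^2*(-z - 138) + l*(4*z^2 + 53*z - 708) - z^3 - z^2 + 204*z - 576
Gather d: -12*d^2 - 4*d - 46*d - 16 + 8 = -12*d^2 - 50*d - 8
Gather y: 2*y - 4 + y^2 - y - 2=y^2 + y - 6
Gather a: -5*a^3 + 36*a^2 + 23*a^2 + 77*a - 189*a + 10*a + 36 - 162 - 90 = -5*a^3 + 59*a^2 - 102*a - 216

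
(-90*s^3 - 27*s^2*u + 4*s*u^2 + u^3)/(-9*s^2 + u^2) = (30*s^2 - s*u - u^2)/(3*s - u)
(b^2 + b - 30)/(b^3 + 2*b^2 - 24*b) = (b - 5)/(b*(b - 4))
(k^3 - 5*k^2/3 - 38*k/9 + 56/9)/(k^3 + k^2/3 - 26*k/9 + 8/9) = (3*k - 7)/(3*k - 1)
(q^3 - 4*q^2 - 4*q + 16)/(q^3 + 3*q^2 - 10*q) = (q^2 - 2*q - 8)/(q*(q + 5))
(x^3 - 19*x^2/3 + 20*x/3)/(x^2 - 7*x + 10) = x*(3*x - 4)/(3*(x - 2))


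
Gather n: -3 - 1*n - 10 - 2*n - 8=-3*n - 21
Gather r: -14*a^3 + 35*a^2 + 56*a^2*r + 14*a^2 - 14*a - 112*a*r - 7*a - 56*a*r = -14*a^3 + 49*a^2 - 21*a + r*(56*a^2 - 168*a)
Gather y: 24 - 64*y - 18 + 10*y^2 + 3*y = 10*y^2 - 61*y + 6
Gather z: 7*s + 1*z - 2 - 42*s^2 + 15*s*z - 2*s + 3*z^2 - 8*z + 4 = -42*s^2 + 5*s + 3*z^2 + z*(15*s - 7) + 2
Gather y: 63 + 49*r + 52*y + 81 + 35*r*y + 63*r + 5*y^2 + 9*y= 112*r + 5*y^2 + y*(35*r + 61) + 144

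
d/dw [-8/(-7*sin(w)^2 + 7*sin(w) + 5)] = 56*(1 - 2*sin(w))*cos(w)/(-7*sin(w)^2 + 7*sin(w) + 5)^2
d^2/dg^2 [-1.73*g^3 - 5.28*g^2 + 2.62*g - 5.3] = -10.38*g - 10.56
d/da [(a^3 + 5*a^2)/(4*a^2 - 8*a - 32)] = a*(a^3 - 4*a^2 - 34*a - 80)/(4*(a^4 - 4*a^3 - 12*a^2 + 32*a + 64))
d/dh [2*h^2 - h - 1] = 4*h - 1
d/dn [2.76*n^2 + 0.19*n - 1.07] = 5.52*n + 0.19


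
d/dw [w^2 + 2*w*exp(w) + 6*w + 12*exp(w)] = 2*w*exp(w) + 2*w + 14*exp(w) + 6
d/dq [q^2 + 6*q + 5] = 2*q + 6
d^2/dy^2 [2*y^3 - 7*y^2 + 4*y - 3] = 12*y - 14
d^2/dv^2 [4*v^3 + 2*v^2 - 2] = 24*v + 4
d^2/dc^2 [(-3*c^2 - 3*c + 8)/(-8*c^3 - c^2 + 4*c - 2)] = 2*(192*c^6 + 576*c^5 - 2712*c^4 - 737*c^3 + 438*c^2 + 462*c - 76)/(512*c^9 + 192*c^8 - 744*c^7 + 193*c^6 + 468*c^5 - 330*c^4 - 16*c^3 + 108*c^2 - 48*c + 8)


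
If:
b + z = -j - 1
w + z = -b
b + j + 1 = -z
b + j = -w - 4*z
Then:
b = 2*z - 1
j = -3*z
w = 1 - 3*z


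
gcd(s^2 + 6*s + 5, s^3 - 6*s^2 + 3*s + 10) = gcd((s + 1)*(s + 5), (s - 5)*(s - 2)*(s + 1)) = s + 1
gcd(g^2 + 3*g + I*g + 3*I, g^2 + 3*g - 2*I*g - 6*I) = g + 3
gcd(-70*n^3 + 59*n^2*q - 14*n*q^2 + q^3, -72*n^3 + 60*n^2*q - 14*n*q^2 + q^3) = -2*n + q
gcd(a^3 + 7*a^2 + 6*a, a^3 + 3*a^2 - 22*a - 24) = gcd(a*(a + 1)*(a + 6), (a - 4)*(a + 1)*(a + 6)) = a^2 + 7*a + 6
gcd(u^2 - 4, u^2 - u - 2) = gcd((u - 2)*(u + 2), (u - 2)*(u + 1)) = u - 2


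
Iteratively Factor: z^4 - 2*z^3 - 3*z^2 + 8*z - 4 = (z - 2)*(z^3 - 3*z + 2) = (z - 2)*(z + 2)*(z^2 - 2*z + 1) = (z - 2)*(z - 1)*(z + 2)*(z - 1)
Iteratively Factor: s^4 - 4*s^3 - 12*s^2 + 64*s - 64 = (s - 2)*(s^3 - 2*s^2 - 16*s + 32) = (s - 4)*(s - 2)*(s^2 + 2*s - 8) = (s - 4)*(s - 2)*(s + 4)*(s - 2)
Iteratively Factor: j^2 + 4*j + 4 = (j + 2)*(j + 2)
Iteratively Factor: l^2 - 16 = (l - 4)*(l + 4)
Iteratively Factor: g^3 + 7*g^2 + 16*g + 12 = (g + 2)*(g^2 + 5*g + 6) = (g + 2)*(g + 3)*(g + 2)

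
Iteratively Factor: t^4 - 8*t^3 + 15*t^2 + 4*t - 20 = (t - 2)*(t^3 - 6*t^2 + 3*t + 10) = (t - 5)*(t - 2)*(t^2 - t - 2) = (t - 5)*(t - 2)*(t + 1)*(t - 2)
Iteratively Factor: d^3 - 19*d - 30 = (d - 5)*(d^2 + 5*d + 6) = (d - 5)*(d + 2)*(d + 3)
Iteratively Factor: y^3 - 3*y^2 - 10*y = (y)*(y^2 - 3*y - 10) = y*(y - 5)*(y + 2)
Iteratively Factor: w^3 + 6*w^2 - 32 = (w + 4)*(w^2 + 2*w - 8) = (w - 2)*(w + 4)*(w + 4)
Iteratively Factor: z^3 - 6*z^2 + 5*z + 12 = (z + 1)*(z^2 - 7*z + 12) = (z - 3)*(z + 1)*(z - 4)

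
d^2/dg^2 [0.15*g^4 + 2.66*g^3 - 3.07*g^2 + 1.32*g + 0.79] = 1.8*g^2 + 15.96*g - 6.14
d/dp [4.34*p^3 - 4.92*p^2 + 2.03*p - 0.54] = 13.02*p^2 - 9.84*p + 2.03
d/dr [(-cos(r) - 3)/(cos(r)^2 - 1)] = (sin(r)^2 - 6*cos(r) - 2)/sin(r)^3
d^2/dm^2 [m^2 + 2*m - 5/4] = 2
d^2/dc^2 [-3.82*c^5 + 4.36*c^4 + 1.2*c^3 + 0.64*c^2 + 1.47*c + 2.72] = -76.4*c^3 + 52.32*c^2 + 7.2*c + 1.28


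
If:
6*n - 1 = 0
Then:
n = 1/6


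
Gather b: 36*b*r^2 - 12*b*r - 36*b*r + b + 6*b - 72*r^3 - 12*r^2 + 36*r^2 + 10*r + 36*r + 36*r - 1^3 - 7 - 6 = b*(36*r^2 - 48*r + 7) - 72*r^3 + 24*r^2 + 82*r - 14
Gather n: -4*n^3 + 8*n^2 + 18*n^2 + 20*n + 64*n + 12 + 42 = -4*n^3 + 26*n^2 + 84*n + 54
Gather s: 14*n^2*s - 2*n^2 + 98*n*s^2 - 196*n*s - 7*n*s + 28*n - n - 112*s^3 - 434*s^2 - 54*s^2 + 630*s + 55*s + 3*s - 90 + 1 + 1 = -2*n^2 + 27*n - 112*s^3 + s^2*(98*n - 488) + s*(14*n^2 - 203*n + 688) - 88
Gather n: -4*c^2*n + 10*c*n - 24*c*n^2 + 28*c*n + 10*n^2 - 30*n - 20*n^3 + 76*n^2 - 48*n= -20*n^3 + n^2*(86 - 24*c) + n*(-4*c^2 + 38*c - 78)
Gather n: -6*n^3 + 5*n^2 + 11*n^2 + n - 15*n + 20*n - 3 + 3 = -6*n^3 + 16*n^2 + 6*n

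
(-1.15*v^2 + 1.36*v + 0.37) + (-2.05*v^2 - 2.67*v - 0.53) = -3.2*v^2 - 1.31*v - 0.16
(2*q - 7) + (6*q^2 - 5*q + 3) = 6*q^2 - 3*q - 4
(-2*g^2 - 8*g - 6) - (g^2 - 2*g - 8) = -3*g^2 - 6*g + 2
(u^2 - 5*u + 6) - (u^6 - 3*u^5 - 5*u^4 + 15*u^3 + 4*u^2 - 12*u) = -u^6 + 3*u^5 + 5*u^4 - 15*u^3 - 3*u^2 + 7*u + 6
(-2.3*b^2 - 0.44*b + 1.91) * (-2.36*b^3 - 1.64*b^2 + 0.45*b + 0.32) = 5.428*b^5 + 4.8104*b^4 - 4.821*b^3 - 4.0664*b^2 + 0.7187*b + 0.6112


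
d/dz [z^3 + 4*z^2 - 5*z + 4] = 3*z^2 + 8*z - 5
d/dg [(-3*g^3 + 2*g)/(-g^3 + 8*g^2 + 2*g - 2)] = 2*(-12*g^4 - 4*g^3 + g^2 - 2)/(g^6 - 16*g^5 + 60*g^4 + 36*g^3 - 28*g^2 - 8*g + 4)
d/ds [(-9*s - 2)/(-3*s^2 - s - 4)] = (27*s^2 + 9*s - (6*s + 1)*(9*s + 2) + 36)/(3*s^2 + s + 4)^2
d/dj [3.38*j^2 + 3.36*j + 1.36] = 6.76*j + 3.36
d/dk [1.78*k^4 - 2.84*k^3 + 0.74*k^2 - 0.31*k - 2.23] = 7.12*k^3 - 8.52*k^2 + 1.48*k - 0.31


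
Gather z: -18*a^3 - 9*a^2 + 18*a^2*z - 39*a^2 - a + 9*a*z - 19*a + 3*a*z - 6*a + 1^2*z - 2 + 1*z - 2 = -18*a^3 - 48*a^2 - 26*a + z*(18*a^2 + 12*a + 2) - 4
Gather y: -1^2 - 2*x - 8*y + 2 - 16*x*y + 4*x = 2*x + y*(-16*x - 8) + 1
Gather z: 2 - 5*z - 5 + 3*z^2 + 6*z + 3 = 3*z^2 + z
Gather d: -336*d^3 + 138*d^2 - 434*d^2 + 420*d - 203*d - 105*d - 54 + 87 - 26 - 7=-336*d^3 - 296*d^2 + 112*d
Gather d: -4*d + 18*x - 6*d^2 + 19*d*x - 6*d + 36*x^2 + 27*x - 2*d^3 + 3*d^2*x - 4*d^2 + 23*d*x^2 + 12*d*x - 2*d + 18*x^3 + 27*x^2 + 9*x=-2*d^3 + d^2*(3*x - 10) + d*(23*x^2 + 31*x - 12) + 18*x^3 + 63*x^2 + 54*x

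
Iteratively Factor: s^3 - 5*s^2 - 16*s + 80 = (s - 5)*(s^2 - 16) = (s - 5)*(s + 4)*(s - 4)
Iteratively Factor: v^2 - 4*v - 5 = (v + 1)*(v - 5)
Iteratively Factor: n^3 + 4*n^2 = (n)*(n^2 + 4*n) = n*(n + 4)*(n)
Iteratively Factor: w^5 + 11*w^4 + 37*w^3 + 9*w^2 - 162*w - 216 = (w + 4)*(w^4 + 7*w^3 + 9*w^2 - 27*w - 54) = (w + 3)*(w + 4)*(w^3 + 4*w^2 - 3*w - 18) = (w + 3)^2*(w + 4)*(w^2 + w - 6) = (w - 2)*(w + 3)^2*(w + 4)*(w + 3)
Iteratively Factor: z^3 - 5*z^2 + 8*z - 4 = (z - 1)*(z^2 - 4*z + 4) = (z - 2)*(z - 1)*(z - 2)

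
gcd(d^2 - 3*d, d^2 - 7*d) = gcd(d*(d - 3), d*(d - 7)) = d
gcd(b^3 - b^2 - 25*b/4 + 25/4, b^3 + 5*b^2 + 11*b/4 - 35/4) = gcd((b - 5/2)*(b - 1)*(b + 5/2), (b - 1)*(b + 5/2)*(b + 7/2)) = b^2 + 3*b/2 - 5/2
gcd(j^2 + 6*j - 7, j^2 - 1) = j - 1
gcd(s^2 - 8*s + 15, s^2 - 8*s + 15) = s^2 - 8*s + 15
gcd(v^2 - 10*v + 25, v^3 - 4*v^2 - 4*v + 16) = 1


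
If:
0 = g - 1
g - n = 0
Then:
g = 1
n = 1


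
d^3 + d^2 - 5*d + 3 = (d - 1)^2*(d + 3)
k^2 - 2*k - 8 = (k - 4)*(k + 2)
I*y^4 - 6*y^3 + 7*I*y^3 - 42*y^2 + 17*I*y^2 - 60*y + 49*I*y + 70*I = (y + 2)*(y + 5)*(y + 7*I)*(I*y + 1)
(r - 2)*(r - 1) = r^2 - 3*r + 2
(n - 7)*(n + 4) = n^2 - 3*n - 28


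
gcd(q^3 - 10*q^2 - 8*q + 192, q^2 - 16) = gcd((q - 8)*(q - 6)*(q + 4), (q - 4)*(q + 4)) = q + 4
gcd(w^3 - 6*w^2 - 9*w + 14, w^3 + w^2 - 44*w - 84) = w^2 - 5*w - 14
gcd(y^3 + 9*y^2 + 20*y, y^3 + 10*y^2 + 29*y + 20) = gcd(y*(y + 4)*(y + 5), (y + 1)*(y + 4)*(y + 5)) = y^2 + 9*y + 20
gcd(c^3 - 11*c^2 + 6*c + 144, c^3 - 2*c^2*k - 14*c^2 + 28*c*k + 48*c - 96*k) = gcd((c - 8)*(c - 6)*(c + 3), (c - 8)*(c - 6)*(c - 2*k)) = c^2 - 14*c + 48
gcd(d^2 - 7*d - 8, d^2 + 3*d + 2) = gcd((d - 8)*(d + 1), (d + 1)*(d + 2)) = d + 1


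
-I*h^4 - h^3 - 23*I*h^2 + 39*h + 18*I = (h - 6*I)*(h + I)*(h + 3*I)*(-I*h + 1)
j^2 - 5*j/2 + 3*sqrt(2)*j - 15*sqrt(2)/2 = (j - 5/2)*(j + 3*sqrt(2))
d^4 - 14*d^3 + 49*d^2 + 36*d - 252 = (d - 7)*(d - 6)*(d - 3)*(d + 2)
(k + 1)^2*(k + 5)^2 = k^4 + 12*k^3 + 46*k^2 + 60*k + 25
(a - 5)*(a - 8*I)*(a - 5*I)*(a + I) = a^4 - 5*a^3 - 12*I*a^3 - 27*a^2 + 60*I*a^2 + 135*a - 40*I*a + 200*I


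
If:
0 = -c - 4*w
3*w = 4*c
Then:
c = 0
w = 0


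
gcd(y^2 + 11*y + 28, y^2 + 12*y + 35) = y + 7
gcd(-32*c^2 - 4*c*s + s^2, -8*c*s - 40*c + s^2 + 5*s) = -8*c + s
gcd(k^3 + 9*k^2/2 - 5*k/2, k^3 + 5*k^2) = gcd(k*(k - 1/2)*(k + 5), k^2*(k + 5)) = k^2 + 5*k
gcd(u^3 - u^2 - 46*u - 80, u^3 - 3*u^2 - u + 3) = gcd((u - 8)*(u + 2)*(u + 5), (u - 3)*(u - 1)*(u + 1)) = 1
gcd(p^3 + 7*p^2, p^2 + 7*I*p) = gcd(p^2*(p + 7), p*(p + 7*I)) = p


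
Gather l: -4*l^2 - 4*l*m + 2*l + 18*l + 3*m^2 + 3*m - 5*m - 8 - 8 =-4*l^2 + l*(20 - 4*m) + 3*m^2 - 2*m - 16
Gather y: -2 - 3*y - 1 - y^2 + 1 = -y^2 - 3*y - 2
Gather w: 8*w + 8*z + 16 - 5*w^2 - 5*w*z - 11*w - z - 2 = -5*w^2 + w*(-5*z - 3) + 7*z + 14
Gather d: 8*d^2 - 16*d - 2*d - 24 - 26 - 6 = 8*d^2 - 18*d - 56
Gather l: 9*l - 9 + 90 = 9*l + 81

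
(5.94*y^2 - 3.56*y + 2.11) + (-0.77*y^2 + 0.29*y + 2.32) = 5.17*y^2 - 3.27*y + 4.43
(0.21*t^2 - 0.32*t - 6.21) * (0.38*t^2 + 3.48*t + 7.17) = 0.0798*t^4 + 0.6092*t^3 - 1.9677*t^2 - 23.9052*t - 44.5257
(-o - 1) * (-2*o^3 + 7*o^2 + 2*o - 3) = 2*o^4 - 5*o^3 - 9*o^2 + o + 3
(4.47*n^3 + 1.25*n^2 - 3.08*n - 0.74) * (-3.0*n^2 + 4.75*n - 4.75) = -13.41*n^5 + 17.4825*n^4 - 6.055*n^3 - 18.3475*n^2 + 11.115*n + 3.515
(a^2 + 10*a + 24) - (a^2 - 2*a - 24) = 12*a + 48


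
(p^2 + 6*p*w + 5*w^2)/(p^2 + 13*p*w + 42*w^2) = (p^2 + 6*p*w + 5*w^2)/(p^2 + 13*p*w + 42*w^2)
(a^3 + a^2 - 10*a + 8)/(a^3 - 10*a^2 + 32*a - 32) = (a^2 + 3*a - 4)/(a^2 - 8*a + 16)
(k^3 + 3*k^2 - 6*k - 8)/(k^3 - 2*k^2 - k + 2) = (k + 4)/(k - 1)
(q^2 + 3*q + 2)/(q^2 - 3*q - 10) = (q + 1)/(q - 5)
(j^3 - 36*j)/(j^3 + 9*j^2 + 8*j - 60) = j*(j - 6)/(j^2 + 3*j - 10)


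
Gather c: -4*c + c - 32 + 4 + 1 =-3*c - 27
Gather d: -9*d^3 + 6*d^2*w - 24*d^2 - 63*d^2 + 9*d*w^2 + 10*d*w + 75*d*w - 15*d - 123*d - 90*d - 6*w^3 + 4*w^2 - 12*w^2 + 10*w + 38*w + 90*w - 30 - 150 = -9*d^3 + d^2*(6*w - 87) + d*(9*w^2 + 85*w - 228) - 6*w^3 - 8*w^2 + 138*w - 180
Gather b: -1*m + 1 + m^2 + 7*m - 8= m^2 + 6*m - 7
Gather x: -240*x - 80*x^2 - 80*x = -80*x^2 - 320*x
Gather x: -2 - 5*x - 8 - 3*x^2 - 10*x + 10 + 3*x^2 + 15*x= 0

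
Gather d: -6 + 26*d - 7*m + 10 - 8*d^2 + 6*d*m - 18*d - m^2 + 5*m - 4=-8*d^2 + d*(6*m + 8) - m^2 - 2*m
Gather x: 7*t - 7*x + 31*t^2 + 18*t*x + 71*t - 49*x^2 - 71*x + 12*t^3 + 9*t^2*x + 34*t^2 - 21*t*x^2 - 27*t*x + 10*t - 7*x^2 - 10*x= 12*t^3 + 65*t^2 + 88*t + x^2*(-21*t - 56) + x*(9*t^2 - 9*t - 88)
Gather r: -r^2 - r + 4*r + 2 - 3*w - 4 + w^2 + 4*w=-r^2 + 3*r + w^2 + w - 2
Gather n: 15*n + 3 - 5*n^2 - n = -5*n^2 + 14*n + 3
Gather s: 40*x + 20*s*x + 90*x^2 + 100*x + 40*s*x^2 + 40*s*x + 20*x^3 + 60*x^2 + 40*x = s*(40*x^2 + 60*x) + 20*x^3 + 150*x^2 + 180*x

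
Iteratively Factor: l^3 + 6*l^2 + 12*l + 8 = (l + 2)*(l^2 + 4*l + 4) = (l + 2)^2*(l + 2)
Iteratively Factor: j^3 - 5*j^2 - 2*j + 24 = (j - 4)*(j^2 - j - 6) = (j - 4)*(j - 3)*(j + 2)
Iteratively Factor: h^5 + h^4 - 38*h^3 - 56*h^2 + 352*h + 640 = (h - 4)*(h^4 + 5*h^3 - 18*h^2 - 128*h - 160) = (h - 4)*(h + 2)*(h^3 + 3*h^2 - 24*h - 80) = (h - 5)*(h - 4)*(h + 2)*(h^2 + 8*h + 16) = (h - 5)*(h - 4)*(h + 2)*(h + 4)*(h + 4)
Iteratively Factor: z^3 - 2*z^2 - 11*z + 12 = (z - 4)*(z^2 + 2*z - 3) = (z - 4)*(z - 1)*(z + 3)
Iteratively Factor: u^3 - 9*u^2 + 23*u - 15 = (u - 1)*(u^2 - 8*u + 15) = (u - 5)*(u - 1)*(u - 3)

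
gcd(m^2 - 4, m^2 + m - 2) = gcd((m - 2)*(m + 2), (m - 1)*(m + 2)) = m + 2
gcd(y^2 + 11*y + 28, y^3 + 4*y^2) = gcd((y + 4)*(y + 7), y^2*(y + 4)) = y + 4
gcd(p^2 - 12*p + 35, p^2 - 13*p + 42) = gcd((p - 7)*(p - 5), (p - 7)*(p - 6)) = p - 7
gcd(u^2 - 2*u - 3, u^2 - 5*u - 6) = u + 1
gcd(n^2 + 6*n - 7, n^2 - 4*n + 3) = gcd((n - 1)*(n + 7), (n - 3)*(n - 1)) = n - 1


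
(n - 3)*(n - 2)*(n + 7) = n^3 + 2*n^2 - 29*n + 42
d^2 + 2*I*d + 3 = (d - I)*(d + 3*I)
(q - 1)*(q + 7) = q^2 + 6*q - 7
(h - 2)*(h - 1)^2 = h^3 - 4*h^2 + 5*h - 2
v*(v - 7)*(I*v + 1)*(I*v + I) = -v^4 + 6*v^3 + I*v^3 + 7*v^2 - 6*I*v^2 - 7*I*v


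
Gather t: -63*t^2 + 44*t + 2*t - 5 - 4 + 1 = -63*t^2 + 46*t - 8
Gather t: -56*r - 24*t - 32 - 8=-56*r - 24*t - 40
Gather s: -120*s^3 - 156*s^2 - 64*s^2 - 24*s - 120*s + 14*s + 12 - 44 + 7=-120*s^3 - 220*s^2 - 130*s - 25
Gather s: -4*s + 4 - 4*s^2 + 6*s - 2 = -4*s^2 + 2*s + 2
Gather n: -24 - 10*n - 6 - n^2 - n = -n^2 - 11*n - 30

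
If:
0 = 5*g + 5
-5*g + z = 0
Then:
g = -1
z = -5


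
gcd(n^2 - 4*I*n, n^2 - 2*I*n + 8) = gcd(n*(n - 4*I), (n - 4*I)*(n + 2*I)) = n - 4*I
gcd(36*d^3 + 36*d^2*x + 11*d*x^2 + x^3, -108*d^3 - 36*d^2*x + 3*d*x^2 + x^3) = 18*d^2 + 9*d*x + x^2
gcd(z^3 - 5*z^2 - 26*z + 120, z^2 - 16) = z - 4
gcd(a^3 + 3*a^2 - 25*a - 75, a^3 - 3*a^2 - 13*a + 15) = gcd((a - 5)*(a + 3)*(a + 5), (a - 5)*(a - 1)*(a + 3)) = a^2 - 2*a - 15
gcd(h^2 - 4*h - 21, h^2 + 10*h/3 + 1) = h + 3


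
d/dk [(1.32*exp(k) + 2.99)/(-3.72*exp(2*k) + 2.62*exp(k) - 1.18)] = (4.9104*exp(2*k) + 22.2456*exp(k) - 9.3914)*exp(k)/(13.8384*exp(4*k) - 19.4928*exp(3*k) + 15.6436*exp(2*k) - 6.1832*exp(k) + 1.3924)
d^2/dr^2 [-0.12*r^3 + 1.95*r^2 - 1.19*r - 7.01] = 3.9 - 0.72*r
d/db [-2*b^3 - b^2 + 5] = 2*b*(-3*b - 1)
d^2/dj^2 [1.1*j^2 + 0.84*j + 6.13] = 2.20000000000000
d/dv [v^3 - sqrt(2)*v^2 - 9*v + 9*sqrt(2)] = 3*v^2 - 2*sqrt(2)*v - 9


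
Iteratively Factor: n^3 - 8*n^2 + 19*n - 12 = (n - 4)*(n^2 - 4*n + 3) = (n - 4)*(n - 3)*(n - 1)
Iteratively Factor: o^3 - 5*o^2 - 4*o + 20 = (o - 5)*(o^2 - 4) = (o - 5)*(o - 2)*(o + 2)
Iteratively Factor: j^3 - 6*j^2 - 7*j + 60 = (j - 5)*(j^2 - j - 12) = (j - 5)*(j + 3)*(j - 4)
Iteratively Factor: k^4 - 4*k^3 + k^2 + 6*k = (k + 1)*(k^3 - 5*k^2 + 6*k) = (k - 2)*(k + 1)*(k^2 - 3*k) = k*(k - 2)*(k + 1)*(k - 3)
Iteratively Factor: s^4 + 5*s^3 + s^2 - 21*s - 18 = (s + 3)*(s^3 + 2*s^2 - 5*s - 6) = (s - 2)*(s + 3)*(s^2 + 4*s + 3) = (s - 2)*(s + 1)*(s + 3)*(s + 3)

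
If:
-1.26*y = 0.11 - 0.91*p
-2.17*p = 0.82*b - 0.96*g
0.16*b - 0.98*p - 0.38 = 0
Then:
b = 8.48076923076923*y + 3.11538461538462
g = 10.3737980769231*y + 2.93429487179487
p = 1.38461538461538*y + 0.120879120879121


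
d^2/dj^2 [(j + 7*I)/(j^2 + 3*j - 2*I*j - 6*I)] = 2*((j + 7*I)*(2*j + 3 - 2*I)^2 - (3*j + 3 + 5*I)*(j^2 + 3*j - 2*I*j - 6*I))/(j^2 + 3*j - 2*I*j - 6*I)^3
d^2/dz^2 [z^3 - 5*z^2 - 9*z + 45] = 6*z - 10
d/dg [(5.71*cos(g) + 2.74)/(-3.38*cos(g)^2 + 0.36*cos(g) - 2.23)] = (-19.2998*cos(g)^2 - 18.5224*cos(g) + 13.7197)*sin(g)/(11.4244*cos(g)^4 - 2.4336*cos(g)^3 + 15.2044*cos(g)^2 - 1.6056*cos(g) + 4.9729)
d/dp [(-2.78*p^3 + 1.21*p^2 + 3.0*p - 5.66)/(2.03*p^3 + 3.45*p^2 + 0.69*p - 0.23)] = (-12.0473*p^4 - 16.0164*p^3 + 26.8725*p^2 + 38.4974*p + 3.2154)/(4.1209*p^6 + 14.007*p^5 + 14.7039*p^4 + 3.8272*p^3 - 1.1109*p^2 - 0.3174*p + 0.0529)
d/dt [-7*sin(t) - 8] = -7*cos(t)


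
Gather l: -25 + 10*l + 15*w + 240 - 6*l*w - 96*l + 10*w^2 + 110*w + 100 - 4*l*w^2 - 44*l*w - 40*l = l*(-4*w^2 - 50*w - 126) + 10*w^2 + 125*w + 315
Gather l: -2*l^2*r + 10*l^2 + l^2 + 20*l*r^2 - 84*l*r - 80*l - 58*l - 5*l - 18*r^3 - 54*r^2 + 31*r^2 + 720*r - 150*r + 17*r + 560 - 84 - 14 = l^2*(11 - 2*r) + l*(20*r^2 - 84*r - 143) - 18*r^3 - 23*r^2 + 587*r + 462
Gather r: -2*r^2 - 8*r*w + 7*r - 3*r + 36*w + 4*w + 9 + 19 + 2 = -2*r^2 + r*(4 - 8*w) + 40*w + 30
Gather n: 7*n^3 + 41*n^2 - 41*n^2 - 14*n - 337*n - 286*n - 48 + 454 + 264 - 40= 7*n^3 - 637*n + 630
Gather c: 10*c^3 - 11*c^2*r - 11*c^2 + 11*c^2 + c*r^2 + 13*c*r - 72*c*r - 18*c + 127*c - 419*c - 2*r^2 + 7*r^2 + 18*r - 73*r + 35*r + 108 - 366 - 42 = 10*c^3 - 11*c^2*r + c*(r^2 - 59*r - 310) + 5*r^2 - 20*r - 300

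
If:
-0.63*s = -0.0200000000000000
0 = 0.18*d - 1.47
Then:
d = 8.17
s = 0.03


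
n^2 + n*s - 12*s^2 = (n - 3*s)*(n + 4*s)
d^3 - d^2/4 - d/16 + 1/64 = (d - 1/4)^2*(d + 1/4)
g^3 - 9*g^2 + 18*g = g*(g - 6)*(g - 3)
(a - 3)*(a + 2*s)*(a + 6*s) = a^3 + 8*a^2*s - 3*a^2 + 12*a*s^2 - 24*a*s - 36*s^2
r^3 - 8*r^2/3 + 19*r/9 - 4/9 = (r - 4/3)*(r - 1)*(r - 1/3)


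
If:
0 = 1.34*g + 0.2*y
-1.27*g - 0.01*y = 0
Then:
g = 0.00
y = 0.00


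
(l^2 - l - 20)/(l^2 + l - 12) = (l - 5)/(l - 3)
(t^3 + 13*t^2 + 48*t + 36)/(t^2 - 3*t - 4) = (t^2 + 12*t + 36)/(t - 4)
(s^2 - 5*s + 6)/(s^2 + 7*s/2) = 2*(s^2 - 5*s + 6)/(s*(2*s + 7))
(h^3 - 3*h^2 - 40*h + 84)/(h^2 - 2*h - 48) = (h^2 - 9*h + 14)/(h - 8)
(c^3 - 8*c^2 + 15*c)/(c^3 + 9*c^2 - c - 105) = c*(c - 5)/(c^2 + 12*c + 35)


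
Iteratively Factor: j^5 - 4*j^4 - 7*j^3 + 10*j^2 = (j)*(j^4 - 4*j^3 - 7*j^2 + 10*j) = j*(j + 2)*(j^3 - 6*j^2 + 5*j) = j*(j - 1)*(j + 2)*(j^2 - 5*j) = j^2*(j - 1)*(j + 2)*(j - 5)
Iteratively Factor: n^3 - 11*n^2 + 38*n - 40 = (n - 5)*(n^2 - 6*n + 8) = (n - 5)*(n - 4)*(n - 2)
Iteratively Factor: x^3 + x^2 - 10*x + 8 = (x - 2)*(x^2 + 3*x - 4) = (x - 2)*(x + 4)*(x - 1)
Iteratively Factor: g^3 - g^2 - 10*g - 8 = (g + 2)*(g^2 - 3*g - 4) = (g - 4)*(g + 2)*(g + 1)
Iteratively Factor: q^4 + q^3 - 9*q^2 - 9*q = (q + 1)*(q^3 - 9*q) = (q + 1)*(q + 3)*(q^2 - 3*q) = (q - 3)*(q + 1)*(q + 3)*(q)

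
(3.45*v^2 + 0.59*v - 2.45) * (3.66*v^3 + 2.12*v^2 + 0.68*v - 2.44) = 12.627*v^5 + 9.4734*v^4 - 5.3702*v^3 - 13.2108*v^2 - 3.1056*v + 5.978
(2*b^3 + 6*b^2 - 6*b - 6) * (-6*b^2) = -12*b^5 - 36*b^4 + 36*b^3 + 36*b^2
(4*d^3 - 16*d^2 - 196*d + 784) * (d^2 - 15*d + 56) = 4*d^5 - 76*d^4 + 268*d^3 + 2828*d^2 - 22736*d + 43904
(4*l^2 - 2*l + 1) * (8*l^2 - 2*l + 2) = 32*l^4 - 24*l^3 + 20*l^2 - 6*l + 2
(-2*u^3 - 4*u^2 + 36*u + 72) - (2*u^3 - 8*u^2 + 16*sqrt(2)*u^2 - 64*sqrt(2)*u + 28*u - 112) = -4*u^3 - 16*sqrt(2)*u^2 + 4*u^2 + 8*u + 64*sqrt(2)*u + 184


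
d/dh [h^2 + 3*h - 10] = 2*h + 3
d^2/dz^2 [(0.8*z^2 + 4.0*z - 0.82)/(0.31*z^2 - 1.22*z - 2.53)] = (1.37392*z^3 + 3.291828*z^2 + 20.683944*z - 18.178588)/(0.029791*z^6 - 0.351726*z^5 + 0.654813*z^4 + 3.925228*z^3 - 5.344119*z^2 - 23.427294*z - 16.194277)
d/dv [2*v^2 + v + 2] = 4*v + 1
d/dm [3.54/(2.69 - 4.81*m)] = 17.0274/(4.81*m - 2.69)^2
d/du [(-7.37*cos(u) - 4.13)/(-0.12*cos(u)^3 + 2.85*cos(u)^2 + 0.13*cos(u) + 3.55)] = (1.7688*cos(u)^3 - 19.5177*cos(u)^2 - 23.541*cos(u) + 25.6266)*sin(u)/(0.0144*cos(u)^6 - 0.684*cos(u)^5 + 8.0913*cos(u)^4 - 0.111*cos(u)^3 + 20.2519*cos(u)^2 + 0.923*cos(u) + 12.6025)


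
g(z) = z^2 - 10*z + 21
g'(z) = 2*z - 10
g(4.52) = -3.77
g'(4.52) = -0.96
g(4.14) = -3.26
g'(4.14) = -1.72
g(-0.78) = 29.41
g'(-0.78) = -11.56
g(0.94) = 12.48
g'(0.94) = -8.12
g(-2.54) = 52.85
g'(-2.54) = -15.08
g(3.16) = -0.61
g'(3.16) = -3.68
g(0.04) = 20.60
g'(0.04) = -9.92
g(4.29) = -3.50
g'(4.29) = -1.42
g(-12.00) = 285.00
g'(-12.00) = -34.00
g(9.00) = 12.00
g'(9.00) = 8.00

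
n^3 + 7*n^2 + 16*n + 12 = (n + 2)^2*(n + 3)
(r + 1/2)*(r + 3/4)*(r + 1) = r^3 + 9*r^2/4 + 13*r/8 + 3/8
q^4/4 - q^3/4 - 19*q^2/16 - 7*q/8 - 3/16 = (q/2 + 1/4)*(q/2 + 1/2)*(q - 3)*(q + 1/2)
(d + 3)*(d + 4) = d^2 + 7*d + 12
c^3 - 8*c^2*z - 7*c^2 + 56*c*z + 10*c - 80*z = (c - 5)*(c - 2)*(c - 8*z)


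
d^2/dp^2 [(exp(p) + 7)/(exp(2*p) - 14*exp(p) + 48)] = (exp(4*p) + 42*exp(3*p) - 582*exp(2*p) + 700*exp(p) + 7008)*exp(p)/(exp(6*p) - 42*exp(5*p) + 732*exp(4*p) - 6776*exp(3*p) + 35136*exp(2*p) - 96768*exp(p) + 110592)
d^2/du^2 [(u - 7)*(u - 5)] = 2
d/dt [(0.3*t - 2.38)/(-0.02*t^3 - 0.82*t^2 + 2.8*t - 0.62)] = (0.012*t^3 + 0.1032*t^2 - 3.9032*t + 6.478)/(0.0004*t^6 + 0.0328*t^5 + 0.5604*t^4 - 4.5672*t^3 + 8.8568*t^2 - 3.472*t + 0.3844)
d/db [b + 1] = 1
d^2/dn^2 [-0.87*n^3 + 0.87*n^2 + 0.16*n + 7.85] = 1.74 - 5.22*n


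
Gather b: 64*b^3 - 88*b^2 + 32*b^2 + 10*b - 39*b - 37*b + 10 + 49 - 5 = 64*b^3 - 56*b^2 - 66*b + 54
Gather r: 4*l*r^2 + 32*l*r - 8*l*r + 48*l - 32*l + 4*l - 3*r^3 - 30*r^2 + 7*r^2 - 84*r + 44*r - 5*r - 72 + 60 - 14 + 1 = 20*l - 3*r^3 + r^2*(4*l - 23) + r*(24*l - 45) - 25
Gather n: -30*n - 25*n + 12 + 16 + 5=33 - 55*n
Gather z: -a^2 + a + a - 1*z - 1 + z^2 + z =-a^2 + 2*a + z^2 - 1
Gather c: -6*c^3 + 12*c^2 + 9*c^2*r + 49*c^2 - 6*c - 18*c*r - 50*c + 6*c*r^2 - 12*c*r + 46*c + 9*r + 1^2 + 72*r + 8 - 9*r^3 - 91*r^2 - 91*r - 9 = -6*c^3 + c^2*(9*r + 61) + c*(6*r^2 - 30*r - 10) - 9*r^3 - 91*r^2 - 10*r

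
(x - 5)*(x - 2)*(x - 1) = x^3 - 8*x^2 + 17*x - 10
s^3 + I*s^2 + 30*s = s*(s - 5*I)*(s + 6*I)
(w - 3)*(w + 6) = w^2 + 3*w - 18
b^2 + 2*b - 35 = (b - 5)*(b + 7)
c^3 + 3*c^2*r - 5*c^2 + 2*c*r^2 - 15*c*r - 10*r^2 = (c - 5)*(c + r)*(c + 2*r)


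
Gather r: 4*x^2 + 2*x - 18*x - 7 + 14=4*x^2 - 16*x + 7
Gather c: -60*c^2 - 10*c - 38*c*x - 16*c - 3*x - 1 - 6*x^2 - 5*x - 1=-60*c^2 + c*(-38*x - 26) - 6*x^2 - 8*x - 2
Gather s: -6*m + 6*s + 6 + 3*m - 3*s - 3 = -3*m + 3*s + 3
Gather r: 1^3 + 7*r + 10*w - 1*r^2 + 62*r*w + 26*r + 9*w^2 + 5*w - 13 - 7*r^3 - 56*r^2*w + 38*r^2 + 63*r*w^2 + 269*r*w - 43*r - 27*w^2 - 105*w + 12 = -7*r^3 + r^2*(37 - 56*w) + r*(63*w^2 + 331*w - 10) - 18*w^2 - 90*w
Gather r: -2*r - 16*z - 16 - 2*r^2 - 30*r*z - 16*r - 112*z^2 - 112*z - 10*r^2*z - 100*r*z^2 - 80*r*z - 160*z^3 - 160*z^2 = r^2*(-10*z - 2) + r*(-100*z^2 - 110*z - 18) - 160*z^3 - 272*z^2 - 128*z - 16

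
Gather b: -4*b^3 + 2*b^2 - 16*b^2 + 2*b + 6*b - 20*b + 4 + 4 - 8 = -4*b^3 - 14*b^2 - 12*b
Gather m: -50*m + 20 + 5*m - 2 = 18 - 45*m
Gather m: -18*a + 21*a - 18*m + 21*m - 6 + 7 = 3*a + 3*m + 1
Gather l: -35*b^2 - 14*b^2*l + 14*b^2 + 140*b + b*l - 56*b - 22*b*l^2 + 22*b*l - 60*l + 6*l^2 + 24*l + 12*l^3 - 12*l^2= -21*b^2 + 84*b + 12*l^3 + l^2*(-22*b - 6) + l*(-14*b^2 + 23*b - 36)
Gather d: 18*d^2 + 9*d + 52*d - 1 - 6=18*d^2 + 61*d - 7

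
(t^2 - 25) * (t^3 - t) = t^5 - 26*t^3 + 25*t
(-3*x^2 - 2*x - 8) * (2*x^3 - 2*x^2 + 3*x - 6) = -6*x^5 + 2*x^4 - 21*x^3 + 28*x^2 - 12*x + 48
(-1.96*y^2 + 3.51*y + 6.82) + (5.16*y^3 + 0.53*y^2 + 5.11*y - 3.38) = 5.16*y^3 - 1.43*y^2 + 8.62*y + 3.44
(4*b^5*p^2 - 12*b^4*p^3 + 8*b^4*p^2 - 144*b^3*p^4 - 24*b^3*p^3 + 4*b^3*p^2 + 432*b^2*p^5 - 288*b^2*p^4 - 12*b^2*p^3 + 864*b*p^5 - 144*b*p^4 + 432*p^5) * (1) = 4*b^5*p^2 - 12*b^4*p^3 + 8*b^4*p^2 - 144*b^3*p^4 - 24*b^3*p^3 + 4*b^3*p^2 + 432*b^2*p^5 - 288*b^2*p^4 - 12*b^2*p^3 + 864*b*p^5 - 144*b*p^4 + 432*p^5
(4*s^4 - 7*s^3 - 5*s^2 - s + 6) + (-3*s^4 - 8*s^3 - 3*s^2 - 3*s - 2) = s^4 - 15*s^3 - 8*s^2 - 4*s + 4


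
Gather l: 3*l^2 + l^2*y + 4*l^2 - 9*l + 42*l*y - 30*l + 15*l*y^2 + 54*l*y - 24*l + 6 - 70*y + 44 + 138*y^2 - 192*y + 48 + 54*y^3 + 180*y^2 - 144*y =l^2*(y + 7) + l*(15*y^2 + 96*y - 63) + 54*y^3 + 318*y^2 - 406*y + 98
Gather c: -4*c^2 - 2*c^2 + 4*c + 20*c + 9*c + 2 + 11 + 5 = -6*c^2 + 33*c + 18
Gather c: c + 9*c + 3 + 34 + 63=10*c + 100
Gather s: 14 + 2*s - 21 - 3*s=-s - 7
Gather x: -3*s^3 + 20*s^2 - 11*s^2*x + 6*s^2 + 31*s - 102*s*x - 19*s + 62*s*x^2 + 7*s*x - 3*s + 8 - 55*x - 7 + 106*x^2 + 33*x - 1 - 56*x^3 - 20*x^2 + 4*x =-3*s^3 + 26*s^2 + 9*s - 56*x^3 + x^2*(62*s + 86) + x*(-11*s^2 - 95*s - 18)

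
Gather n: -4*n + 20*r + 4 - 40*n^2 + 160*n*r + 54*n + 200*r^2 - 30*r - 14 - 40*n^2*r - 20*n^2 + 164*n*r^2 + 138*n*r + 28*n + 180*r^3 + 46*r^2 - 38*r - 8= n^2*(-40*r - 60) + n*(164*r^2 + 298*r + 78) + 180*r^3 + 246*r^2 - 48*r - 18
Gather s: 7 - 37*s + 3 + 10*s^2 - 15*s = 10*s^2 - 52*s + 10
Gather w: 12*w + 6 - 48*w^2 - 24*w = -48*w^2 - 12*w + 6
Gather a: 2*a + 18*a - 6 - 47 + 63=20*a + 10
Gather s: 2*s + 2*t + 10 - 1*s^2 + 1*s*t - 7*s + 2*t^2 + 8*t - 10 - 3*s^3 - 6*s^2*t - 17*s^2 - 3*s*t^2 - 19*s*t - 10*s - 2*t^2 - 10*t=-3*s^3 + s^2*(-6*t - 18) + s*(-3*t^2 - 18*t - 15)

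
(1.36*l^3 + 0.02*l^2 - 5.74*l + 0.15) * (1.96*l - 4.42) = 2.6656*l^4 - 5.972*l^3 - 11.3388*l^2 + 25.6648*l - 0.663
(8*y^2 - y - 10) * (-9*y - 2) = -72*y^3 - 7*y^2 + 92*y + 20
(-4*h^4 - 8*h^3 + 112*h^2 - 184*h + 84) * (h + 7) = -4*h^5 - 36*h^4 + 56*h^3 + 600*h^2 - 1204*h + 588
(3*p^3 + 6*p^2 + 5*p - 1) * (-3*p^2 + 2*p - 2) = -9*p^5 - 12*p^4 - 9*p^3 + p^2 - 12*p + 2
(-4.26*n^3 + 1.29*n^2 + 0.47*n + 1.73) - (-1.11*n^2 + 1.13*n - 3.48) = -4.26*n^3 + 2.4*n^2 - 0.66*n + 5.21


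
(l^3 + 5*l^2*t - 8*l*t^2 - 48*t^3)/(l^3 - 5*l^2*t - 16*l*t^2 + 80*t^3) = (l^2 + l*t - 12*t^2)/(l^2 - 9*l*t + 20*t^2)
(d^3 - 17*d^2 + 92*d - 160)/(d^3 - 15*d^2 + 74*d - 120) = (d - 8)/(d - 6)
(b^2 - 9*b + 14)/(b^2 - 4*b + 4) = (b - 7)/(b - 2)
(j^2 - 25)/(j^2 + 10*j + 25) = (j - 5)/(j + 5)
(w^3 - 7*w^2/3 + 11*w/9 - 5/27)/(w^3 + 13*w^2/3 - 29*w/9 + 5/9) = (w - 5/3)/(w + 5)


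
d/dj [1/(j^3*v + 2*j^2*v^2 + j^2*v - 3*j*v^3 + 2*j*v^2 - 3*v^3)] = (-3*j^2 - 4*j*v - 2*j + 3*v^2 - 2*v)/(v*(j^3 + 2*j^2*v + j^2 - 3*j*v^2 + 2*j*v - 3*v^2)^2)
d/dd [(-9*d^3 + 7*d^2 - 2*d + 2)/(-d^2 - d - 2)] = 3*(3*d^4 + 6*d^3 + 15*d^2 - 8*d + 2)/(d^4 + 2*d^3 + 5*d^2 + 4*d + 4)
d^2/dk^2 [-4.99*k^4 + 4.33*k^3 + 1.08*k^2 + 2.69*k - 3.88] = -59.88*k^2 + 25.98*k + 2.16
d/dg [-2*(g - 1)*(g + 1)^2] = 2*(1 - 3*g)*(g + 1)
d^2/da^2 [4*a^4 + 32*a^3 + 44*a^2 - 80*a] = 48*a^2 + 192*a + 88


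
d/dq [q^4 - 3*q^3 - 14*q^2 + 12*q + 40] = 4*q^3 - 9*q^2 - 28*q + 12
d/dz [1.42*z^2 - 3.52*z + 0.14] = 2.84*z - 3.52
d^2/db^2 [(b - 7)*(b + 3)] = 2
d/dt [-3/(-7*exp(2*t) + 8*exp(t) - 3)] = (24 - 42*exp(t))*exp(t)/(7*exp(2*t) - 8*exp(t) + 3)^2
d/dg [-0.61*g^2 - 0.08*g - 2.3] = -1.22*g - 0.08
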